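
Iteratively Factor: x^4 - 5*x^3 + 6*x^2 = (x)*(x^3 - 5*x^2 + 6*x) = x^2*(x^2 - 5*x + 6) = x^2*(x - 3)*(x - 2)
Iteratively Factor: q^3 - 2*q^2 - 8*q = (q - 4)*(q^2 + 2*q) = (q - 4)*(q + 2)*(q)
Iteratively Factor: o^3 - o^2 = (o)*(o^2 - o) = o*(o - 1)*(o)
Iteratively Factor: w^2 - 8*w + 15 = (w - 5)*(w - 3)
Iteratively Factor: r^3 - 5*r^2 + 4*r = (r - 4)*(r^2 - r) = (r - 4)*(r - 1)*(r)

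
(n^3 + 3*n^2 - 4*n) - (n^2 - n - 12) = n^3 + 2*n^2 - 3*n + 12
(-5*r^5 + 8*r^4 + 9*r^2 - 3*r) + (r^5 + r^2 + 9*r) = -4*r^5 + 8*r^4 + 10*r^2 + 6*r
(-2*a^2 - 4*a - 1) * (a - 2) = -2*a^3 + 7*a + 2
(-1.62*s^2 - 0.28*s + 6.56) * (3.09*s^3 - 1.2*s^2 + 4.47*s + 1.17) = -5.0058*s^5 + 1.0788*s^4 + 13.365*s^3 - 11.019*s^2 + 28.9956*s + 7.6752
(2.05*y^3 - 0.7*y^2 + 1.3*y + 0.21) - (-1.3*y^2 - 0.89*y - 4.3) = 2.05*y^3 + 0.6*y^2 + 2.19*y + 4.51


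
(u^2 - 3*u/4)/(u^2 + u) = (u - 3/4)/(u + 1)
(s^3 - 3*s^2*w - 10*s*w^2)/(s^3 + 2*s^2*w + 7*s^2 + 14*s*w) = (s - 5*w)/(s + 7)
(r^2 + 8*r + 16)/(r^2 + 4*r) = (r + 4)/r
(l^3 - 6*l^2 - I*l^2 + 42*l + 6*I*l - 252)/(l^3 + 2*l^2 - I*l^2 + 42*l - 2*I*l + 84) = (l - 6)/(l + 2)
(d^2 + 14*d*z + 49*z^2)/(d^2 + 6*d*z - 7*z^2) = (-d - 7*z)/(-d + z)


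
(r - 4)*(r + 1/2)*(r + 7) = r^3 + 7*r^2/2 - 53*r/2 - 14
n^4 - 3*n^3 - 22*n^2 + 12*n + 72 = (n - 6)*(n - 2)*(n + 2)*(n + 3)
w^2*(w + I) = w^3 + I*w^2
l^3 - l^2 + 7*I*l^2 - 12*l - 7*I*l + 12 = (l - 1)*(l + 3*I)*(l + 4*I)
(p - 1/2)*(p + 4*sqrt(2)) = p^2 - p/2 + 4*sqrt(2)*p - 2*sqrt(2)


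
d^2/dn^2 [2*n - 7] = 0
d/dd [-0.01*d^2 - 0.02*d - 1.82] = -0.02*d - 0.02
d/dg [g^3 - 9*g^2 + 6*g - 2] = 3*g^2 - 18*g + 6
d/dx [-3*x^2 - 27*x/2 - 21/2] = -6*x - 27/2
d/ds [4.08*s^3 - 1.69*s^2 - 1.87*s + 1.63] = 12.24*s^2 - 3.38*s - 1.87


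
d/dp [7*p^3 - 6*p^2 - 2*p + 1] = 21*p^2 - 12*p - 2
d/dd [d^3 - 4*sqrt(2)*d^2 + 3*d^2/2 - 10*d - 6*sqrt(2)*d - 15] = 3*d^2 - 8*sqrt(2)*d + 3*d - 10 - 6*sqrt(2)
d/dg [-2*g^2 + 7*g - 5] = 7 - 4*g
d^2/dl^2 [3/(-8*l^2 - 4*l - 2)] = 12*(4*l^2 + 2*l - (4*l + 1)^2 + 1)/(4*l^2 + 2*l + 1)^3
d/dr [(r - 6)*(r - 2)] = 2*r - 8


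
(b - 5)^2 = b^2 - 10*b + 25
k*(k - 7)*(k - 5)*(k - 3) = k^4 - 15*k^3 + 71*k^2 - 105*k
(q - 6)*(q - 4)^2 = q^3 - 14*q^2 + 64*q - 96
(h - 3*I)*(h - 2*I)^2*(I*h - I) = I*h^4 + 7*h^3 - I*h^3 - 7*h^2 - 16*I*h^2 - 12*h + 16*I*h + 12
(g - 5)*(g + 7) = g^2 + 2*g - 35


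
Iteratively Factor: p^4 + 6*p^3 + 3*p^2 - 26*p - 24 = (p + 4)*(p^3 + 2*p^2 - 5*p - 6) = (p - 2)*(p + 4)*(p^2 + 4*p + 3) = (p - 2)*(p + 3)*(p + 4)*(p + 1)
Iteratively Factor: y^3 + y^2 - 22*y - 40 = (y - 5)*(y^2 + 6*y + 8) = (y - 5)*(y + 4)*(y + 2)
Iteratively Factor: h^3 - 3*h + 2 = (h - 1)*(h^2 + h - 2) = (h - 1)*(h + 2)*(h - 1)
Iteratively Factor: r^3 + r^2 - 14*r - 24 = (r + 3)*(r^2 - 2*r - 8) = (r + 2)*(r + 3)*(r - 4)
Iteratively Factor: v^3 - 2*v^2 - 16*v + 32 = (v - 2)*(v^2 - 16) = (v - 2)*(v + 4)*(v - 4)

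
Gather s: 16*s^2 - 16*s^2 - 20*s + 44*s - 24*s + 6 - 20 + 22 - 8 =0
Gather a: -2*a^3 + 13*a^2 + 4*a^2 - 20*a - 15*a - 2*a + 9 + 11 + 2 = -2*a^3 + 17*a^2 - 37*a + 22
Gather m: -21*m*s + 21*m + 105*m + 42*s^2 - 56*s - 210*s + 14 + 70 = m*(126 - 21*s) + 42*s^2 - 266*s + 84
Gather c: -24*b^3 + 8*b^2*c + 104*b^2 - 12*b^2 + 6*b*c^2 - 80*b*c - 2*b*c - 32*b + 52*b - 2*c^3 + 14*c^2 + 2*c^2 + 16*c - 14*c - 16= -24*b^3 + 92*b^2 + 20*b - 2*c^3 + c^2*(6*b + 16) + c*(8*b^2 - 82*b + 2) - 16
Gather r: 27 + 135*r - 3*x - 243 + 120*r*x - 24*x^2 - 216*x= r*(120*x + 135) - 24*x^2 - 219*x - 216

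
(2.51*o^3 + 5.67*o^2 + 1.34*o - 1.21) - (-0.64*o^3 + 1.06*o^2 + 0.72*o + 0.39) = 3.15*o^3 + 4.61*o^2 + 0.62*o - 1.6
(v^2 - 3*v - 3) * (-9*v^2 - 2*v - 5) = -9*v^4 + 25*v^3 + 28*v^2 + 21*v + 15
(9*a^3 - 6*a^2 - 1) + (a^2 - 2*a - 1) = 9*a^3 - 5*a^2 - 2*a - 2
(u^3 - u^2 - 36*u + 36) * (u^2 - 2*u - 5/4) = u^5 - 3*u^4 - 141*u^3/4 + 437*u^2/4 - 27*u - 45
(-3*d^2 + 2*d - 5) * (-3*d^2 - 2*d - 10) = 9*d^4 + 41*d^2 - 10*d + 50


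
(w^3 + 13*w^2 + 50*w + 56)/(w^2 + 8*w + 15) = (w^3 + 13*w^2 + 50*w + 56)/(w^2 + 8*w + 15)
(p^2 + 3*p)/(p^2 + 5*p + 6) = p/(p + 2)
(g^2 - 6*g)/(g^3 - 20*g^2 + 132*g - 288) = g/(g^2 - 14*g + 48)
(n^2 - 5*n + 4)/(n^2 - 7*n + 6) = (n - 4)/(n - 6)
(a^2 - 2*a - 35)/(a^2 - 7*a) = (a + 5)/a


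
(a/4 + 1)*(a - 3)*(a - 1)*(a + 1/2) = a^4/4 + a^3/8 - 13*a^2/4 + 11*a/8 + 3/2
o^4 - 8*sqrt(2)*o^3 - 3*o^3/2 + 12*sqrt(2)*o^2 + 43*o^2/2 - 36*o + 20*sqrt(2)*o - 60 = (o - 5/2)*(o + 1)*(o - 6*sqrt(2))*(o - 2*sqrt(2))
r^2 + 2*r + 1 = (r + 1)^2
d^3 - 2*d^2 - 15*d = d*(d - 5)*(d + 3)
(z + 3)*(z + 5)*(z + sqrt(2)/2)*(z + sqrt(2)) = z^4 + 3*sqrt(2)*z^3/2 + 8*z^3 + 16*z^2 + 12*sqrt(2)*z^2 + 8*z + 45*sqrt(2)*z/2 + 15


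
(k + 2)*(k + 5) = k^2 + 7*k + 10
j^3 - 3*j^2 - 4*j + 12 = (j - 3)*(j - 2)*(j + 2)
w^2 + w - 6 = (w - 2)*(w + 3)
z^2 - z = z*(z - 1)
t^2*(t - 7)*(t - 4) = t^4 - 11*t^3 + 28*t^2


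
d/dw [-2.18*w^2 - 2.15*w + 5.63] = -4.36*w - 2.15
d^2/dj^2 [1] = 0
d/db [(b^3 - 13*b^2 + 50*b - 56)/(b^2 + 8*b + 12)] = (b^4 + 16*b^3 - 118*b^2 - 200*b + 1048)/(b^4 + 16*b^3 + 88*b^2 + 192*b + 144)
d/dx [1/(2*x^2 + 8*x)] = (-x - 2)/(x^2*(x + 4)^2)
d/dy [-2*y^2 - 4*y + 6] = -4*y - 4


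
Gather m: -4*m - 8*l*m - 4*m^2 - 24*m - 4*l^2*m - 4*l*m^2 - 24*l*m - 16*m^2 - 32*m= m^2*(-4*l - 20) + m*(-4*l^2 - 32*l - 60)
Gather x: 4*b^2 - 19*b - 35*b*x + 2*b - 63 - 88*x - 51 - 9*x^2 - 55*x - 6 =4*b^2 - 17*b - 9*x^2 + x*(-35*b - 143) - 120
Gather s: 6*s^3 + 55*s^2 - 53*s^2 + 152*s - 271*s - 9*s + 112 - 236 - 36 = 6*s^3 + 2*s^2 - 128*s - 160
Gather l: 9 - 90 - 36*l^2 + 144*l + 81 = -36*l^2 + 144*l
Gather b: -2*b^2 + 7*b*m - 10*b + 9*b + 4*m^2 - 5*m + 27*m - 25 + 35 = -2*b^2 + b*(7*m - 1) + 4*m^2 + 22*m + 10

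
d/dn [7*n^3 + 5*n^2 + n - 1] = 21*n^2 + 10*n + 1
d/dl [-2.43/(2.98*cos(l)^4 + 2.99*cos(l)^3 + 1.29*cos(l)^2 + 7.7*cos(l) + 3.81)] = -(28.9656*cos(l)^3 + 21.7971*cos(l)^2 + 6.2694*cos(l) + 18.711)*sin(l)/(2.98*cos(l)^4 + 2.99*cos(l)^3 + 1.29*cos(l)^2 + 7.7*cos(l) + 3.81)^2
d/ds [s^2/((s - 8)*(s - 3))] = s*(48 - 11*s)/(s^4 - 22*s^3 + 169*s^2 - 528*s + 576)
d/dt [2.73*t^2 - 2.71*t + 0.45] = 5.46*t - 2.71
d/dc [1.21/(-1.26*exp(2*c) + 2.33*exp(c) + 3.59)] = (3.0492*exp(c) - 2.8193)*exp(c)/(-1.26*exp(2*c) + 2.33*exp(c) + 3.59)^2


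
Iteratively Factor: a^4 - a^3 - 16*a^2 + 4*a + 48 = (a - 4)*(a^3 + 3*a^2 - 4*a - 12) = (a - 4)*(a - 2)*(a^2 + 5*a + 6) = (a - 4)*(a - 2)*(a + 2)*(a + 3)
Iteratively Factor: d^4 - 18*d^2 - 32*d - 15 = (d - 5)*(d^3 + 5*d^2 + 7*d + 3) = (d - 5)*(d + 1)*(d^2 + 4*d + 3) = (d - 5)*(d + 1)*(d + 3)*(d + 1)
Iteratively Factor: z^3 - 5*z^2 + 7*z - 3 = (z - 1)*(z^2 - 4*z + 3) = (z - 1)^2*(z - 3)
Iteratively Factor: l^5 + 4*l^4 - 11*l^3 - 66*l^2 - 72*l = (l)*(l^4 + 4*l^3 - 11*l^2 - 66*l - 72) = l*(l - 4)*(l^3 + 8*l^2 + 21*l + 18) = l*(l - 4)*(l + 3)*(l^2 + 5*l + 6) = l*(l - 4)*(l + 3)^2*(l + 2)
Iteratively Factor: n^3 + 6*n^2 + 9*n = (n + 3)*(n^2 + 3*n) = n*(n + 3)*(n + 3)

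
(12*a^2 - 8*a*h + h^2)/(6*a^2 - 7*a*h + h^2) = (2*a - h)/(a - h)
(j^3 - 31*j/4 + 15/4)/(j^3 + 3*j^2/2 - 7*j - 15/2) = (j - 1/2)/(j + 1)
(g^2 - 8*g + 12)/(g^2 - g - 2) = (g - 6)/(g + 1)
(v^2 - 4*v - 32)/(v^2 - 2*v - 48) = (v + 4)/(v + 6)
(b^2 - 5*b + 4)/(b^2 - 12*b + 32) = (b - 1)/(b - 8)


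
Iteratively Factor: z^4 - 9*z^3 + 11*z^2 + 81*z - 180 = (z - 5)*(z^3 - 4*z^2 - 9*z + 36) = (z - 5)*(z + 3)*(z^2 - 7*z + 12) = (z - 5)*(z - 3)*(z + 3)*(z - 4)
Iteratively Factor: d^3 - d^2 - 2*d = (d - 2)*(d^2 + d) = (d - 2)*(d + 1)*(d)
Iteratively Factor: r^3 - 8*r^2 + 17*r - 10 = (r - 1)*(r^2 - 7*r + 10) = (r - 2)*(r - 1)*(r - 5)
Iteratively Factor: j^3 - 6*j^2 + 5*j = (j - 5)*(j^2 - j) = j*(j - 5)*(j - 1)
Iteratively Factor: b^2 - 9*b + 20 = (b - 5)*(b - 4)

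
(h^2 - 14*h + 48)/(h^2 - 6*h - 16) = (h - 6)/(h + 2)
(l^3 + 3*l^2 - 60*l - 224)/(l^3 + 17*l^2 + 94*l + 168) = (l - 8)/(l + 6)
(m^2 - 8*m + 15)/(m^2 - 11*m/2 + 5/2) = 2*(m - 3)/(2*m - 1)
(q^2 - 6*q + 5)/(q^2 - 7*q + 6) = (q - 5)/(q - 6)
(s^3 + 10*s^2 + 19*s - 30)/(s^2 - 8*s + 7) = (s^2 + 11*s + 30)/(s - 7)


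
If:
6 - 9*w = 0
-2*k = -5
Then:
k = 5/2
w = 2/3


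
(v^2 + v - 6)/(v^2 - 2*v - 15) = (v - 2)/(v - 5)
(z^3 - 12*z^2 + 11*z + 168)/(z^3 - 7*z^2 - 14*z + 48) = (z - 7)/(z - 2)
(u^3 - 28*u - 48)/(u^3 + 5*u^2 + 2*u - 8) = (u - 6)/(u - 1)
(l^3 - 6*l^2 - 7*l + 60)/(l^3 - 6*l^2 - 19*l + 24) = (l^2 - 9*l + 20)/(l^2 - 9*l + 8)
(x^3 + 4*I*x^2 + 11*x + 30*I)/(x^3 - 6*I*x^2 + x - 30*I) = (x + 5*I)/(x - 5*I)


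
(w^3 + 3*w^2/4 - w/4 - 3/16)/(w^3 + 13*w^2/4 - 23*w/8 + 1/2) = (8*w^2 + 10*w + 3)/(2*(4*w^2 + 15*w - 4))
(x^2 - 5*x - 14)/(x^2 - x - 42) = (x + 2)/(x + 6)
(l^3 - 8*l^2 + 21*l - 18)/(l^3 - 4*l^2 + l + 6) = (l - 3)/(l + 1)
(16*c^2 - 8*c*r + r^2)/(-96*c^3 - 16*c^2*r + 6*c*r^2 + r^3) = (-4*c + r)/(24*c^2 + 10*c*r + r^2)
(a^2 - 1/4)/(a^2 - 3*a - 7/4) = (2*a - 1)/(2*a - 7)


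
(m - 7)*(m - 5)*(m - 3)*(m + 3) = m^4 - 12*m^3 + 26*m^2 + 108*m - 315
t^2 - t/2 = t*(t - 1/2)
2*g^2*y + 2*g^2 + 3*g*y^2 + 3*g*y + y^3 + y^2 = (g + y)*(2*g + y)*(y + 1)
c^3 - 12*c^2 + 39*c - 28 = (c - 7)*(c - 4)*(c - 1)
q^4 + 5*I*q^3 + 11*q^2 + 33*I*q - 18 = (q - 3*I)*(q + I)^2*(q + 6*I)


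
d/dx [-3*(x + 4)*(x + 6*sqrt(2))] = -6*x - 18*sqrt(2) - 12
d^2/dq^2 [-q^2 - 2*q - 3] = -2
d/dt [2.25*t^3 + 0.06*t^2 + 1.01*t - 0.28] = 6.75*t^2 + 0.12*t + 1.01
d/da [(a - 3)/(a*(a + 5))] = (-a^2 + 6*a + 15)/(a^2*(a^2 + 10*a + 25))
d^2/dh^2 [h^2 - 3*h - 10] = 2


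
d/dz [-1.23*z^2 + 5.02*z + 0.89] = 5.02 - 2.46*z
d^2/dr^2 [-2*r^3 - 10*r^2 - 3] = -12*r - 20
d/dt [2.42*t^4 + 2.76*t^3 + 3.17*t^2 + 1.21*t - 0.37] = 9.68*t^3 + 8.28*t^2 + 6.34*t + 1.21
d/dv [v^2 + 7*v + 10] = 2*v + 7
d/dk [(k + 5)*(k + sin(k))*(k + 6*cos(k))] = -(k + 5)*(k + sin(k))*(6*sin(k) - 1) + (k + 5)*(k + 6*cos(k))*(cos(k) + 1) + (k + sin(k))*(k + 6*cos(k))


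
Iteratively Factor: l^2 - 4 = (l - 2)*(l + 2)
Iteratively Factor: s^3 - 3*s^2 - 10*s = (s - 5)*(s^2 + 2*s) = s*(s - 5)*(s + 2)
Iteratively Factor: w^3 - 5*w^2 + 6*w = (w)*(w^2 - 5*w + 6) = w*(w - 2)*(w - 3)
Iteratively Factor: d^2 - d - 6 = (d - 3)*(d + 2)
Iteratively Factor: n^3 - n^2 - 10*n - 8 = (n + 2)*(n^2 - 3*n - 4) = (n - 4)*(n + 2)*(n + 1)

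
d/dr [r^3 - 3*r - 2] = 3*r^2 - 3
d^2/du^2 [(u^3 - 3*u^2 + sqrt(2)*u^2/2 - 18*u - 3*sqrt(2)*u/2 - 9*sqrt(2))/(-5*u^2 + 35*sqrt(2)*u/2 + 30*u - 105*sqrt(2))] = 32*(-7 - 3*sqrt(2))/(5*(4*u^3 - 42*sqrt(2)*u^2 + 294*u - 343*sqrt(2)))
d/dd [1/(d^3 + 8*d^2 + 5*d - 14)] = (-3*d^2 - 16*d - 5)/(d^3 + 8*d^2 + 5*d - 14)^2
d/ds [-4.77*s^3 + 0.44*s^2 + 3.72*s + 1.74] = -14.31*s^2 + 0.88*s + 3.72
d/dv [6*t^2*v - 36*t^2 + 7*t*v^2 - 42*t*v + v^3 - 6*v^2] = 6*t^2 + 14*t*v - 42*t + 3*v^2 - 12*v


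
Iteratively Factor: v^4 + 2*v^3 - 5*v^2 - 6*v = (v)*(v^3 + 2*v^2 - 5*v - 6) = v*(v + 3)*(v^2 - v - 2) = v*(v - 2)*(v + 3)*(v + 1)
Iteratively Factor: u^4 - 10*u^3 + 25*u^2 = (u)*(u^3 - 10*u^2 + 25*u) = u*(u - 5)*(u^2 - 5*u) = u^2*(u - 5)*(u - 5)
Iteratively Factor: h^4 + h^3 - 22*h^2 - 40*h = (h - 5)*(h^3 + 6*h^2 + 8*h) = h*(h - 5)*(h^2 + 6*h + 8) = h*(h - 5)*(h + 4)*(h + 2)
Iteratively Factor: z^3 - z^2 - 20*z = (z - 5)*(z^2 + 4*z) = z*(z - 5)*(z + 4)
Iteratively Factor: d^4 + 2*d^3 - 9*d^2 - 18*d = (d + 2)*(d^3 - 9*d) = d*(d + 2)*(d^2 - 9) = d*(d + 2)*(d + 3)*(d - 3)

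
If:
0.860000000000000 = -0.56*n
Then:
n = -1.54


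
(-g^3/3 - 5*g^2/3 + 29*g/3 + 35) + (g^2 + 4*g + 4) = -g^3/3 - 2*g^2/3 + 41*g/3 + 39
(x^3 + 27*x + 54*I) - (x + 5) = x^3 + 26*x - 5 + 54*I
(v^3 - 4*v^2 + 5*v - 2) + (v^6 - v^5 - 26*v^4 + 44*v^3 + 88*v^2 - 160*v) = v^6 - v^5 - 26*v^4 + 45*v^3 + 84*v^2 - 155*v - 2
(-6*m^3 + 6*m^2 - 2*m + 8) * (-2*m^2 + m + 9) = 12*m^5 - 18*m^4 - 44*m^3 + 36*m^2 - 10*m + 72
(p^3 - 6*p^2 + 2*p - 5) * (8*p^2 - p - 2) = 8*p^5 - 49*p^4 + 20*p^3 - 30*p^2 + p + 10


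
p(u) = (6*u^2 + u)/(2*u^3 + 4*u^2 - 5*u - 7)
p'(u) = (12*u + 1)/(2*u^3 + 4*u^2 - 5*u - 7) + (6*u^2 + u)*(-6*u^2 - 8*u + 5)/(2*u^3 + 4*u^2 - 5*u - 7)^2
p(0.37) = -0.15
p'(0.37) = -0.64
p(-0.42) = -0.15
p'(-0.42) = 1.18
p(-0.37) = -0.10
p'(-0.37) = 0.88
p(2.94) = 0.86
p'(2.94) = -0.38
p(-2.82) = -7.56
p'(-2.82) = -20.10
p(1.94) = 1.89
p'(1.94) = -2.96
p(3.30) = 0.75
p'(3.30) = -0.26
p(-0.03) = 0.00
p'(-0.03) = -0.10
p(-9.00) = -0.44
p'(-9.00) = -0.06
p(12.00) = 0.22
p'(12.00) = -0.02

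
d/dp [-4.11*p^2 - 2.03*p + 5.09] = -8.22*p - 2.03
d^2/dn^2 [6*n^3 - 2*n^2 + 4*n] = 36*n - 4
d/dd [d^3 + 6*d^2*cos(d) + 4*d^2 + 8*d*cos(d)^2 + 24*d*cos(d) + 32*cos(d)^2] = -6*d^2*sin(d) + 3*d^2 - 24*d*sin(d) - 8*d*sin(2*d) + 12*d*cos(d) + 8*d - 32*sin(2*d) + 8*cos(d)^2 + 24*cos(d)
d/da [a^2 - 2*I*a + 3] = 2*a - 2*I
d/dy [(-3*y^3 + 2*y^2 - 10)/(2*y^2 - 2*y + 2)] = (y*(4 - 9*y)*(y^2 - y + 1) + (2*y - 1)*(3*y^3 - 2*y^2 + 10))/(2*(y^2 - y + 1)^2)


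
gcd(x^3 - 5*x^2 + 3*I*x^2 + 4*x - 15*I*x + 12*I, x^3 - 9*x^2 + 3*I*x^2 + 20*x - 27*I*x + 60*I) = x^2 + x*(-4 + 3*I) - 12*I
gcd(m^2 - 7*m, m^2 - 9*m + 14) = m - 7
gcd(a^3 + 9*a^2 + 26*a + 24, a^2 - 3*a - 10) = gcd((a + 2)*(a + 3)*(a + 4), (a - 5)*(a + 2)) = a + 2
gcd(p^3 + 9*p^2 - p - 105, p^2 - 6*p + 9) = p - 3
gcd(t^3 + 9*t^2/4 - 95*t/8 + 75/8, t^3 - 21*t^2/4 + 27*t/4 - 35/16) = t - 5/4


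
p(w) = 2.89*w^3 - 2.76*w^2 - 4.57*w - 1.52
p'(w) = 8.67*w^2 - 5.52*w - 4.57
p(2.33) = 9.40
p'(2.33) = 29.64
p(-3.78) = -179.77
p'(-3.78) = 140.18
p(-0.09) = -1.13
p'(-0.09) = -4.00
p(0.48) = -4.03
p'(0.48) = -5.22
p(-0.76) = -0.91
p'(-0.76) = 4.63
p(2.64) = 20.35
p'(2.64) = 41.28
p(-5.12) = -438.36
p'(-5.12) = 250.97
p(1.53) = -4.62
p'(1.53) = 7.28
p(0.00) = -1.52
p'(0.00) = -4.57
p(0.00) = -1.52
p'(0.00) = -4.57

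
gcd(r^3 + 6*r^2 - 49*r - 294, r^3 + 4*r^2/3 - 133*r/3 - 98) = r^2 - r - 42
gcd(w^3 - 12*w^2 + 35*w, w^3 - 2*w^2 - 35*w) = w^2 - 7*w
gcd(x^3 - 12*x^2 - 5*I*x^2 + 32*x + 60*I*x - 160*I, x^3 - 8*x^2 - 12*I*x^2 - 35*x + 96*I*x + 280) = x^2 + x*(-8 - 5*I) + 40*I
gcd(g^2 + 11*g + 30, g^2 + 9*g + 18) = g + 6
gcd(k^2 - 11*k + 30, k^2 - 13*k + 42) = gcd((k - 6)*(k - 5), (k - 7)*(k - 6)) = k - 6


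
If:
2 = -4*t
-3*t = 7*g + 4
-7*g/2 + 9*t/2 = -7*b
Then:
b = 1/7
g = -5/14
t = -1/2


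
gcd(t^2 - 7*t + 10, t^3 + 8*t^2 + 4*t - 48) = t - 2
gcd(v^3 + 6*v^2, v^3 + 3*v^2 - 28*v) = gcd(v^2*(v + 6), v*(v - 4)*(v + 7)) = v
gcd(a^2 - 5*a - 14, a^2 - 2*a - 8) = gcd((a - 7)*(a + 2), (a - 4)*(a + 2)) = a + 2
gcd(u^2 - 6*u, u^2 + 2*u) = u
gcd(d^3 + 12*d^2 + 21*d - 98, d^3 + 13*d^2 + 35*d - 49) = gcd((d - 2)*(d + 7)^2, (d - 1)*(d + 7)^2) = d^2 + 14*d + 49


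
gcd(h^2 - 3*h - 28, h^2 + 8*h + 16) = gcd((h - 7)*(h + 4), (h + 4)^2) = h + 4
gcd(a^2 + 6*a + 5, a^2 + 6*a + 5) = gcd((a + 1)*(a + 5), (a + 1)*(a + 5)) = a^2 + 6*a + 5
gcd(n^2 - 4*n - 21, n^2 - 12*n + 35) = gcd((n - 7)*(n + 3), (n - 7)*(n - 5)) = n - 7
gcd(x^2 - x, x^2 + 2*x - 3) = x - 1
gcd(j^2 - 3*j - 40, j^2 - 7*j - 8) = j - 8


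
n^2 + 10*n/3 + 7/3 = (n + 1)*(n + 7/3)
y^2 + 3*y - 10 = (y - 2)*(y + 5)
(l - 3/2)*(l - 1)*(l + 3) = l^3 + l^2/2 - 6*l + 9/2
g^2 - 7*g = g*(g - 7)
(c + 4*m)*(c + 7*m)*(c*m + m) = c^3*m + 11*c^2*m^2 + c^2*m + 28*c*m^3 + 11*c*m^2 + 28*m^3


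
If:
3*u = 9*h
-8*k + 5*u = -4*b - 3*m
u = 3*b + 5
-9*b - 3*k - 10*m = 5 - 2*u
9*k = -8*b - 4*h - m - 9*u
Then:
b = -20845/15057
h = 4250/15057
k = 2440/15057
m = 1450/1673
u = 4250/5019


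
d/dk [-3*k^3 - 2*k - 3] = -9*k^2 - 2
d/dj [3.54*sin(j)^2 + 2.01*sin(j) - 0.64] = (7.08*sin(j) + 2.01)*cos(j)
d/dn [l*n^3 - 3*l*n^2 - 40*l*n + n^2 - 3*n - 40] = 3*l*n^2 - 6*l*n - 40*l + 2*n - 3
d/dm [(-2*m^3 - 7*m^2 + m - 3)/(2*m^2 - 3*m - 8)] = (-4*m^4 + 12*m^3 + 67*m^2 + 124*m - 17)/(4*m^4 - 12*m^3 - 23*m^2 + 48*m + 64)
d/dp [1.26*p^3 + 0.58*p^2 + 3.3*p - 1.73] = 3.78*p^2 + 1.16*p + 3.3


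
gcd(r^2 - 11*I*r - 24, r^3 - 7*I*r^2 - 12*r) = r - 3*I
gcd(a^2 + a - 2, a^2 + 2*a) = a + 2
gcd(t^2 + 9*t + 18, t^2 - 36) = t + 6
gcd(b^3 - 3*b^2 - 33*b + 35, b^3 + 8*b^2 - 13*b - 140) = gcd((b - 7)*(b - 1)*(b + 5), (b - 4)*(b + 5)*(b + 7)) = b + 5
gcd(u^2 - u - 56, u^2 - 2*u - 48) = u - 8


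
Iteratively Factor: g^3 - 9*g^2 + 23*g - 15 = (g - 5)*(g^2 - 4*g + 3) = (g - 5)*(g - 1)*(g - 3)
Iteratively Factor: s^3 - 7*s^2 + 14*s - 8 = (s - 4)*(s^2 - 3*s + 2) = (s - 4)*(s - 2)*(s - 1)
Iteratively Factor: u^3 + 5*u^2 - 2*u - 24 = (u - 2)*(u^2 + 7*u + 12) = (u - 2)*(u + 3)*(u + 4)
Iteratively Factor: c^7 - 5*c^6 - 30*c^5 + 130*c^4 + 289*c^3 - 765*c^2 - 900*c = (c + 3)*(c^6 - 8*c^5 - 6*c^4 + 148*c^3 - 155*c^2 - 300*c) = (c - 5)*(c + 3)*(c^5 - 3*c^4 - 21*c^3 + 43*c^2 + 60*c) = (c - 5)*(c + 3)*(c + 4)*(c^4 - 7*c^3 + 7*c^2 + 15*c) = c*(c - 5)*(c + 3)*(c + 4)*(c^3 - 7*c^2 + 7*c + 15) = c*(c - 5)*(c + 1)*(c + 3)*(c + 4)*(c^2 - 8*c + 15) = c*(c - 5)*(c - 3)*(c + 1)*(c + 3)*(c + 4)*(c - 5)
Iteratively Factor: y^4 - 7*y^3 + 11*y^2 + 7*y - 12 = (y + 1)*(y^3 - 8*y^2 + 19*y - 12) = (y - 3)*(y + 1)*(y^2 - 5*y + 4) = (y - 3)*(y - 1)*(y + 1)*(y - 4)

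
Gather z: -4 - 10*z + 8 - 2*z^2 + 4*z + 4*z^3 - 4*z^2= 4*z^3 - 6*z^2 - 6*z + 4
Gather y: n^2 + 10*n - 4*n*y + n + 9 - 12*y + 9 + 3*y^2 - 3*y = n^2 + 11*n + 3*y^2 + y*(-4*n - 15) + 18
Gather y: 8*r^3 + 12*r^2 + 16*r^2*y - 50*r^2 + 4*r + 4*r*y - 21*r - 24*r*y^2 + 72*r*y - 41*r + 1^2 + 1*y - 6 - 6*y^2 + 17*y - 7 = 8*r^3 - 38*r^2 - 58*r + y^2*(-24*r - 6) + y*(16*r^2 + 76*r + 18) - 12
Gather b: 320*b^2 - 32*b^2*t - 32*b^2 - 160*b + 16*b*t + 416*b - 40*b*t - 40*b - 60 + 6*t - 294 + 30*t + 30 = b^2*(288 - 32*t) + b*(216 - 24*t) + 36*t - 324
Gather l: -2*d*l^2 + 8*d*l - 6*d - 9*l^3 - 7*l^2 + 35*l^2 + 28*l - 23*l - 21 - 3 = -6*d - 9*l^3 + l^2*(28 - 2*d) + l*(8*d + 5) - 24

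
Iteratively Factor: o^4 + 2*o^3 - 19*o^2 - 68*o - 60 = (o + 3)*(o^3 - o^2 - 16*o - 20) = (o + 2)*(o + 3)*(o^2 - 3*o - 10) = (o - 5)*(o + 2)*(o + 3)*(o + 2)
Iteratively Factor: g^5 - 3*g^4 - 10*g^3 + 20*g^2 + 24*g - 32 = (g + 2)*(g^4 - 5*g^3 + 20*g - 16) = (g - 2)*(g + 2)*(g^3 - 3*g^2 - 6*g + 8) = (g - 4)*(g - 2)*(g + 2)*(g^2 + g - 2) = (g - 4)*(g - 2)*(g + 2)^2*(g - 1)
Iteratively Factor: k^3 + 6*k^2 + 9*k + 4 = (k + 1)*(k^2 + 5*k + 4) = (k + 1)^2*(k + 4)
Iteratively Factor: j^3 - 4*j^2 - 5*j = (j)*(j^2 - 4*j - 5) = j*(j - 5)*(j + 1)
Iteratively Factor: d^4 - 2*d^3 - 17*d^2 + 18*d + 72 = (d - 4)*(d^3 + 2*d^2 - 9*d - 18) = (d - 4)*(d + 2)*(d^2 - 9) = (d - 4)*(d + 2)*(d + 3)*(d - 3)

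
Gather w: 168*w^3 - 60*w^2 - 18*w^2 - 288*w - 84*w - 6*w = 168*w^3 - 78*w^2 - 378*w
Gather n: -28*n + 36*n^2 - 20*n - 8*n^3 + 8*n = -8*n^3 + 36*n^2 - 40*n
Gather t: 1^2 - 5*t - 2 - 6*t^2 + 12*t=-6*t^2 + 7*t - 1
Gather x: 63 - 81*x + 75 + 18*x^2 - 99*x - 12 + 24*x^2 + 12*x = 42*x^2 - 168*x + 126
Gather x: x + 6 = x + 6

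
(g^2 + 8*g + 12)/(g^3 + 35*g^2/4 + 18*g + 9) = 4/(4*g + 3)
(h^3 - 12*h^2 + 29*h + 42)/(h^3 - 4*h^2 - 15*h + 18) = (h^2 - 6*h - 7)/(h^2 + 2*h - 3)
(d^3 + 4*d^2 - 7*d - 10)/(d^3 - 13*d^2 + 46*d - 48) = (d^2 + 6*d + 5)/(d^2 - 11*d + 24)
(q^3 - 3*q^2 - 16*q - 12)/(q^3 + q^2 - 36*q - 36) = (q + 2)/(q + 6)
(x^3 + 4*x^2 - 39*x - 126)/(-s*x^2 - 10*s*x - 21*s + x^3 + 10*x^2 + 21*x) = (x - 6)/(-s + x)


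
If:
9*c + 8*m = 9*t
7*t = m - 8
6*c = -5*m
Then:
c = -120/11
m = 144/11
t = 8/11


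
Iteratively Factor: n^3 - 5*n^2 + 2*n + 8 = (n + 1)*(n^2 - 6*n + 8) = (n - 4)*(n + 1)*(n - 2)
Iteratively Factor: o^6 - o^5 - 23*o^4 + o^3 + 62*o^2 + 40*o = (o + 4)*(o^5 - 5*o^4 - 3*o^3 + 13*o^2 + 10*o) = (o - 2)*(o + 4)*(o^4 - 3*o^3 - 9*o^2 - 5*o) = o*(o - 2)*(o + 4)*(o^3 - 3*o^2 - 9*o - 5) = o*(o - 2)*(o + 1)*(o + 4)*(o^2 - 4*o - 5) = o*(o - 5)*(o - 2)*(o + 1)*(o + 4)*(o + 1)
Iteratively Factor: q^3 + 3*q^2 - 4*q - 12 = (q + 3)*(q^2 - 4) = (q - 2)*(q + 3)*(q + 2)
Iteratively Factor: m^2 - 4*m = (m)*(m - 4)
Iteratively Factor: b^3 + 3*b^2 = (b)*(b^2 + 3*b) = b^2*(b + 3)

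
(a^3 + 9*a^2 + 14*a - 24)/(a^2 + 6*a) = a + 3 - 4/a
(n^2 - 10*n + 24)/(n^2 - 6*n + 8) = (n - 6)/(n - 2)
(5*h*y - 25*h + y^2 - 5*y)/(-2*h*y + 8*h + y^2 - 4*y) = (-5*h*y + 25*h - y^2 + 5*y)/(2*h*y - 8*h - y^2 + 4*y)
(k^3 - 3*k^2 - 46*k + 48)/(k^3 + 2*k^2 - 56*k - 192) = (k - 1)/(k + 4)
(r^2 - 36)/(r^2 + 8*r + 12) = (r - 6)/(r + 2)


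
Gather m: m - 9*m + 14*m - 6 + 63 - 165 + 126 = 6*m + 18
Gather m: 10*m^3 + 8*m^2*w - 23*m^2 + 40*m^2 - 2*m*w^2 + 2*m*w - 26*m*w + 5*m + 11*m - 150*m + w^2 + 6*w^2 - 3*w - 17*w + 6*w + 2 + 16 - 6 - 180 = 10*m^3 + m^2*(8*w + 17) + m*(-2*w^2 - 24*w - 134) + 7*w^2 - 14*w - 168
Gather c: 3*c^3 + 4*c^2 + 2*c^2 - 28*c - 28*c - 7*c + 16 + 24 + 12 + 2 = 3*c^3 + 6*c^2 - 63*c + 54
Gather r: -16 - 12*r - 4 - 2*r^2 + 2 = -2*r^2 - 12*r - 18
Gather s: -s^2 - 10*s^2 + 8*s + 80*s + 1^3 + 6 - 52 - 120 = -11*s^2 + 88*s - 165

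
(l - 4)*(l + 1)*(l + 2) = l^3 - l^2 - 10*l - 8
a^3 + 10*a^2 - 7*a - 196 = (a - 4)*(a + 7)^2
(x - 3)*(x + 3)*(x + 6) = x^3 + 6*x^2 - 9*x - 54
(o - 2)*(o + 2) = o^2 - 4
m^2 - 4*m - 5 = (m - 5)*(m + 1)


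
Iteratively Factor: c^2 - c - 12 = (c - 4)*(c + 3)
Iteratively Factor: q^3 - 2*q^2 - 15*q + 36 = (q + 4)*(q^2 - 6*q + 9) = (q - 3)*(q + 4)*(q - 3)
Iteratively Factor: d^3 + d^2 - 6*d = (d)*(d^2 + d - 6) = d*(d - 2)*(d + 3)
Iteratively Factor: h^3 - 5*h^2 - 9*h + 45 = (h - 5)*(h^2 - 9) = (h - 5)*(h + 3)*(h - 3)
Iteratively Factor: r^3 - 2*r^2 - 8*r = (r + 2)*(r^2 - 4*r) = r*(r + 2)*(r - 4)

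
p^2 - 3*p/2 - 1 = (p - 2)*(p + 1/2)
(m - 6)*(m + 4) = m^2 - 2*m - 24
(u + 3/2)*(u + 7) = u^2 + 17*u/2 + 21/2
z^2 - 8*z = z*(z - 8)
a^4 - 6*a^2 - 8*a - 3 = (a - 3)*(a + 1)^3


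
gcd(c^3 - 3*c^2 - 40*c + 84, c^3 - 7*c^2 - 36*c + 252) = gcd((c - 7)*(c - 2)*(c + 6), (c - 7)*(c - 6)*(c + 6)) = c^2 - c - 42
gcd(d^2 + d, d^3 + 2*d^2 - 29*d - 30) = d + 1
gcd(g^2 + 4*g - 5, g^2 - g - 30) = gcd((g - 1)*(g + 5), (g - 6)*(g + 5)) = g + 5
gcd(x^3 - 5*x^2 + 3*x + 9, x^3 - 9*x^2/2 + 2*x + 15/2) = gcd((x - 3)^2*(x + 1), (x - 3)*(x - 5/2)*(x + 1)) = x^2 - 2*x - 3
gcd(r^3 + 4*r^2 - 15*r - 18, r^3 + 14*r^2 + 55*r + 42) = r^2 + 7*r + 6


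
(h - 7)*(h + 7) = h^2 - 49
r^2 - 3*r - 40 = (r - 8)*(r + 5)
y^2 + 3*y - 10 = (y - 2)*(y + 5)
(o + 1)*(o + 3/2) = o^2 + 5*o/2 + 3/2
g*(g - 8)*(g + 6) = g^3 - 2*g^2 - 48*g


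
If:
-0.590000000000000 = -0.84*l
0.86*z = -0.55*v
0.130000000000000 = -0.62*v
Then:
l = 0.70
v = -0.21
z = 0.13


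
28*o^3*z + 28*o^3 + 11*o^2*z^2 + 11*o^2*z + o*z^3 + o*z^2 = (4*o + z)*(7*o + z)*(o*z + o)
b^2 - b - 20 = (b - 5)*(b + 4)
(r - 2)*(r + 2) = r^2 - 4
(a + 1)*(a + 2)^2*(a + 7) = a^4 + 12*a^3 + 43*a^2 + 60*a + 28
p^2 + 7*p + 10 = (p + 2)*(p + 5)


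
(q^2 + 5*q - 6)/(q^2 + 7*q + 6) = (q - 1)/(q + 1)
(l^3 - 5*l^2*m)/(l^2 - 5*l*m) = l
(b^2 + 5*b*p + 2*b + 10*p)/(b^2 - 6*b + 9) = (b^2 + 5*b*p + 2*b + 10*p)/(b^2 - 6*b + 9)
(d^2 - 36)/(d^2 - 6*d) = (d + 6)/d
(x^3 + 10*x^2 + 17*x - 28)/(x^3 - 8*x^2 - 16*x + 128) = (x^2 + 6*x - 7)/(x^2 - 12*x + 32)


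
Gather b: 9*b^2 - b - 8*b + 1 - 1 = 9*b^2 - 9*b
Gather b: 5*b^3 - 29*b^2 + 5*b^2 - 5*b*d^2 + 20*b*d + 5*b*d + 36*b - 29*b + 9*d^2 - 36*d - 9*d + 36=5*b^3 - 24*b^2 + b*(-5*d^2 + 25*d + 7) + 9*d^2 - 45*d + 36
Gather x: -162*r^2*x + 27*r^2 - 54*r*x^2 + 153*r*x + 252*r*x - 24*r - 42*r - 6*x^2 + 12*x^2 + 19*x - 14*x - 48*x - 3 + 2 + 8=27*r^2 - 66*r + x^2*(6 - 54*r) + x*(-162*r^2 + 405*r - 43) + 7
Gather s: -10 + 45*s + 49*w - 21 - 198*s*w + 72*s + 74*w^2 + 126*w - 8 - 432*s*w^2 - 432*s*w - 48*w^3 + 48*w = s*(-432*w^2 - 630*w + 117) - 48*w^3 + 74*w^2 + 223*w - 39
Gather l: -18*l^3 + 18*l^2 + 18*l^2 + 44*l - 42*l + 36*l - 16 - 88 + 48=-18*l^3 + 36*l^2 + 38*l - 56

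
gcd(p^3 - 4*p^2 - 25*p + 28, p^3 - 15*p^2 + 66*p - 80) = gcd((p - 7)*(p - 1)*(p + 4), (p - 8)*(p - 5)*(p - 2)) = 1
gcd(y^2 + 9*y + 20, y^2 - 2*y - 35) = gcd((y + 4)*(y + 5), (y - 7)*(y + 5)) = y + 5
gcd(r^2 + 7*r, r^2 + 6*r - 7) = r + 7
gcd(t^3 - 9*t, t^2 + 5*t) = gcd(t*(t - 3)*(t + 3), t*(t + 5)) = t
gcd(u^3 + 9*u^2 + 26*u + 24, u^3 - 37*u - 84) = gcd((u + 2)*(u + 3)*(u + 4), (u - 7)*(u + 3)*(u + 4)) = u^2 + 7*u + 12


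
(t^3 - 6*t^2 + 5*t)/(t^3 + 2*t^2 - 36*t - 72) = t*(t^2 - 6*t + 5)/(t^3 + 2*t^2 - 36*t - 72)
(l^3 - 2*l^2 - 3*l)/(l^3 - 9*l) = (l + 1)/(l + 3)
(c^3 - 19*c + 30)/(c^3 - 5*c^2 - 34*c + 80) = (c - 3)/(c - 8)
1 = 1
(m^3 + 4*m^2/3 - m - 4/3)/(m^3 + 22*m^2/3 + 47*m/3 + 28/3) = (3*m^2 + m - 4)/(3*m^2 + 19*m + 28)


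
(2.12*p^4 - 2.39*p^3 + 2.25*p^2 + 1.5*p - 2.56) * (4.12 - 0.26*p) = -0.5512*p^5 + 9.3558*p^4 - 10.4318*p^3 + 8.88*p^2 + 6.8456*p - 10.5472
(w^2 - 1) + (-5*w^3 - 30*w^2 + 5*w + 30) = -5*w^3 - 29*w^2 + 5*w + 29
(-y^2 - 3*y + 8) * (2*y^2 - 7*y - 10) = -2*y^4 + y^3 + 47*y^2 - 26*y - 80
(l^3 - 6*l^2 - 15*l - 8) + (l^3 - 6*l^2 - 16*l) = 2*l^3 - 12*l^2 - 31*l - 8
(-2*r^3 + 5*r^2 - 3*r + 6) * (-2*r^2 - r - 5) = 4*r^5 - 8*r^4 + 11*r^3 - 34*r^2 + 9*r - 30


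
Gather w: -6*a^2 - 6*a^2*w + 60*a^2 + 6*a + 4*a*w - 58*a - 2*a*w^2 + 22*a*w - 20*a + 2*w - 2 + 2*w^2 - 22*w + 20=54*a^2 - 72*a + w^2*(2 - 2*a) + w*(-6*a^2 + 26*a - 20) + 18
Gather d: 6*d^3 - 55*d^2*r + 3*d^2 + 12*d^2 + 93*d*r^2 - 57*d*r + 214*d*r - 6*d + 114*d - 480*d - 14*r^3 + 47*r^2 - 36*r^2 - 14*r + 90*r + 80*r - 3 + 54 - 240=6*d^3 + d^2*(15 - 55*r) + d*(93*r^2 + 157*r - 372) - 14*r^3 + 11*r^2 + 156*r - 189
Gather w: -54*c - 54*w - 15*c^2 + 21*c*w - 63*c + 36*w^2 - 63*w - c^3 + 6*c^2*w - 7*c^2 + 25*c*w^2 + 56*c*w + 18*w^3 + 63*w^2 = -c^3 - 22*c^2 - 117*c + 18*w^3 + w^2*(25*c + 99) + w*(6*c^2 + 77*c - 117)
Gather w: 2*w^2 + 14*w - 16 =2*w^2 + 14*w - 16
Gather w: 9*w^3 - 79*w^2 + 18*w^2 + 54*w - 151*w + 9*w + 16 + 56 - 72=9*w^3 - 61*w^2 - 88*w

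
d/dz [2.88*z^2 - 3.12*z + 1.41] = 5.76*z - 3.12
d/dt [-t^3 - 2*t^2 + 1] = t*(-3*t - 4)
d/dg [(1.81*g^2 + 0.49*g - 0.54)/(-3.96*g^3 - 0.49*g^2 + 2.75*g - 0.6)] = (7.1676*g^4 + 3.8808*g^3 - 1.1976*g^2 - 2.7012*g + 1.191)/(15.6816*g^6 + 3.8808*g^5 - 21.5399*g^4 + 2.057*g^3 + 8.1505*g^2 - 3.3*g + 0.36)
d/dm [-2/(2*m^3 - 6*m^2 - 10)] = 3*m*(m - 2)/(-m^3 + 3*m^2 + 5)^2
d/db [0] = 0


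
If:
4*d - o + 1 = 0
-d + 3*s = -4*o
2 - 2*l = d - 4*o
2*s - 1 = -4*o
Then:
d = -1/18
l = 31/12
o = 7/9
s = -19/18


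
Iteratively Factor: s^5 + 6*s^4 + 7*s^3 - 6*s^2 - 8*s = (s + 4)*(s^4 + 2*s^3 - s^2 - 2*s) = (s + 2)*(s + 4)*(s^3 - s) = (s - 1)*(s + 2)*(s + 4)*(s^2 + s) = s*(s - 1)*(s + 2)*(s + 4)*(s + 1)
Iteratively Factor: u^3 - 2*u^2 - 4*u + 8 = (u - 2)*(u^2 - 4) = (u - 2)^2*(u + 2)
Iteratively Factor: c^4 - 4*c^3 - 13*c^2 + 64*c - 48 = (c - 3)*(c^3 - c^2 - 16*c + 16) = (c - 3)*(c + 4)*(c^2 - 5*c + 4) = (c - 3)*(c - 1)*(c + 4)*(c - 4)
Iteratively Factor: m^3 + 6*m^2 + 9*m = (m)*(m^2 + 6*m + 9) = m*(m + 3)*(m + 3)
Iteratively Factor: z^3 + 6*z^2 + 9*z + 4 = (z + 1)*(z^2 + 5*z + 4) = (z + 1)^2*(z + 4)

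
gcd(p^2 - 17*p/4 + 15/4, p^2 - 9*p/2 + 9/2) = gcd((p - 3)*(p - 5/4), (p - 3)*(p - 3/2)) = p - 3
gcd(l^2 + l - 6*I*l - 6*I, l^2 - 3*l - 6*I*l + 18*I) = l - 6*I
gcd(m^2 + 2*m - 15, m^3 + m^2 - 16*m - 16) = 1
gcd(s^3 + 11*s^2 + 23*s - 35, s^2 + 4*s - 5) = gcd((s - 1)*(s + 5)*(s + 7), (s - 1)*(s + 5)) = s^2 + 4*s - 5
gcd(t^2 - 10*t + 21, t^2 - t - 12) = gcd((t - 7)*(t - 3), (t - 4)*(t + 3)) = 1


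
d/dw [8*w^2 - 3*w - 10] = 16*w - 3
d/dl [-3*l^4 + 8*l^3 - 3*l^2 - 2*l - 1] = -12*l^3 + 24*l^2 - 6*l - 2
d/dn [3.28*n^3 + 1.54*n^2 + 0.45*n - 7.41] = 9.84*n^2 + 3.08*n + 0.45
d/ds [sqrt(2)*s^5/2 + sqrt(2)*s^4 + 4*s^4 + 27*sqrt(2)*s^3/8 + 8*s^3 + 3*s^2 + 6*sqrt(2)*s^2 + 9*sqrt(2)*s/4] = 5*sqrt(2)*s^4/2 + 4*sqrt(2)*s^3 + 16*s^3 + 81*sqrt(2)*s^2/8 + 24*s^2 + 6*s + 12*sqrt(2)*s + 9*sqrt(2)/4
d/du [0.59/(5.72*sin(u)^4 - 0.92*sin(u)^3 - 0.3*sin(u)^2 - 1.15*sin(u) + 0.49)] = (-13.4992*sin(u)^3 + 1.6284*sin(u)^2 + 0.354*sin(u) + 0.6785)*cos(u)/(-5.72*sin(u)^4 + 0.92*sin(u)^3 + 0.3*sin(u)^2 + 1.15*sin(u) - 0.49)^2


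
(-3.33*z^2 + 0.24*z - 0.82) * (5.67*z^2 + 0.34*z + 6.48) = -18.8811*z^4 + 0.2286*z^3 - 26.1462*z^2 + 1.2764*z - 5.3136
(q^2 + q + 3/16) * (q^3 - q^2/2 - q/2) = q^5 + q^4/2 - 13*q^3/16 - 19*q^2/32 - 3*q/32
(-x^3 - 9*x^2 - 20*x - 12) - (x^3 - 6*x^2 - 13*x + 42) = -2*x^3 - 3*x^2 - 7*x - 54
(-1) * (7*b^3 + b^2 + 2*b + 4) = -7*b^3 - b^2 - 2*b - 4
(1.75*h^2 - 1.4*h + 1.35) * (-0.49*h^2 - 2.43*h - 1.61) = -0.8575*h^4 - 3.5665*h^3 - 0.077*h^2 - 1.0265*h - 2.1735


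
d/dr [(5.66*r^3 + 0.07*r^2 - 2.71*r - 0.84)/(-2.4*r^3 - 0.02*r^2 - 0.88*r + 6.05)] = (-7.105427357601e-15*r^5 + 0.0548000000000001*r^4 - 22.9696*r^3 + 96.5652*r^2 + 0.8134*r - 17.1347)/(5.76*r^6 + 0.096*r^5 + 4.2244*r^4 - 29.0048*r^3 + 0.5324*r^2 - 10.648*r + 36.6025)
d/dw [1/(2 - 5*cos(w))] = -5*sin(w)/(5*cos(w) - 2)^2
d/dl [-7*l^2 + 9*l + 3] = 9 - 14*l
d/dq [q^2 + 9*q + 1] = 2*q + 9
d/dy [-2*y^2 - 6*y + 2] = -4*y - 6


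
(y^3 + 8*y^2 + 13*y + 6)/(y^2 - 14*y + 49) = (y^3 + 8*y^2 + 13*y + 6)/(y^2 - 14*y + 49)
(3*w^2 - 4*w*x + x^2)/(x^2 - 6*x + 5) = (3*w^2 - 4*w*x + x^2)/(x^2 - 6*x + 5)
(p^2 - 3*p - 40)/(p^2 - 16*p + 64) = (p + 5)/(p - 8)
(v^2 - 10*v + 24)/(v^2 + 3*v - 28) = (v - 6)/(v + 7)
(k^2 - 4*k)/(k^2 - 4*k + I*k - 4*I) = k/(k + I)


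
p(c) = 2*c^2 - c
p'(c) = 4*c - 1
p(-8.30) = 146.08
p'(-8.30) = -34.20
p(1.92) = 5.45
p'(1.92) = 6.68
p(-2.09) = 10.83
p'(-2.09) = -9.36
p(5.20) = 48.88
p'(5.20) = 19.80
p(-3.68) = 30.76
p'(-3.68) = -15.72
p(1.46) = 2.80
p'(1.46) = 4.84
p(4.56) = 37.03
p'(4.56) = 17.24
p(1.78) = 4.56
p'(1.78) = 6.12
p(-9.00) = 171.00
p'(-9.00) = -37.00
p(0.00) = 0.00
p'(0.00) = -1.00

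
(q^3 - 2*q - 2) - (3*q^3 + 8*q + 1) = -2*q^3 - 10*q - 3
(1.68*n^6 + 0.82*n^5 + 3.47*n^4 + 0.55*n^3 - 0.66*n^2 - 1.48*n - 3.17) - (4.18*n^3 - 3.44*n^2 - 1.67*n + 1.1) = 1.68*n^6 + 0.82*n^5 + 3.47*n^4 - 3.63*n^3 + 2.78*n^2 + 0.19*n - 4.27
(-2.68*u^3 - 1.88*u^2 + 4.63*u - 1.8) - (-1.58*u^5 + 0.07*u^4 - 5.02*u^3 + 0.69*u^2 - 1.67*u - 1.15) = 1.58*u^5 - 0.07*u^4 + 2.34*u^3 - 2.57*u^2 + 6.3*u - 0.65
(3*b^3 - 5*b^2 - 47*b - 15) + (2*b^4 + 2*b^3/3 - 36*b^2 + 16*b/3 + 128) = 2*b^4 + 11*b^3/3 - 41*b^2 - 125*b/3 + 113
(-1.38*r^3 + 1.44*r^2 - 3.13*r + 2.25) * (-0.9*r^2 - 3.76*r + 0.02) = 1.242*r^5 + 3.8928*r^4 - 2.625*r^3 + 9.7726*r^2 - 8.5226*r + 0.045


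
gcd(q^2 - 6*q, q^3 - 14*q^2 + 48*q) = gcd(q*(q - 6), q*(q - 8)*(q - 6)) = q^2 - 6*q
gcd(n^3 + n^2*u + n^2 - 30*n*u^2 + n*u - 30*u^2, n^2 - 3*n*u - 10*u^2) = -n + 5*u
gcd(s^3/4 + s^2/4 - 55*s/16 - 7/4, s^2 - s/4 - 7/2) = 1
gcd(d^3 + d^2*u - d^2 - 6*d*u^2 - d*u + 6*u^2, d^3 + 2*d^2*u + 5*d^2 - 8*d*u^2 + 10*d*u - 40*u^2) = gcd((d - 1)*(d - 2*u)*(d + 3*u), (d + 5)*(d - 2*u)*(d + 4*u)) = -d + 2*u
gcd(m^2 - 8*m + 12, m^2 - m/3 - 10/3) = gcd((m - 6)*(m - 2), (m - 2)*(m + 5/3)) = m - 2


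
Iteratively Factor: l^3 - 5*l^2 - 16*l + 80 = (l - 4)*(l^2 - l - 20) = (l - 5)*(l - 4)*(l + 4)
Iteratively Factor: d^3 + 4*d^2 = (d)*(d^2 + 4*d) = d^2*(d + 4)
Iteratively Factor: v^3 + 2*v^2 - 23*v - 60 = (v + 4)*(v^2 - 2*v - 15) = (v + 3)*(v + 4)*(v - 5)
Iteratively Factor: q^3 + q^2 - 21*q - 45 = (q + 3)*(q^2 - 2*q - 15) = (q - 5)*(q + 3)*(q + 3)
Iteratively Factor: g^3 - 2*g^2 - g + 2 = (g + 1)*(g^2 - 3*g + 2) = (g - 2)*(g + 1)*(g - 1)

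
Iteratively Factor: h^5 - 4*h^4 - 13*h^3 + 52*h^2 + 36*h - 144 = (h + 3)*(h^4 - 7*h^3 + 8*h^2 + 28*h - 48) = (h + 2)*(h + 3)*(h^3 - 9*h^2 + 26*h - 24) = (h - 2)*(h + 2)*(h + 3)*(h^2 - 7*h + 12) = (h - 3)*(h - 2)*(h + 2)*(h + 3)*(h - 4)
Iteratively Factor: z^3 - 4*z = (z + 2)*(z^2 - 2*z) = z*(z + 2)*(z - 2)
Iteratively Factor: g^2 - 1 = (g - 1)*(g + 1)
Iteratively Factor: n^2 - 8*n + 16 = (n - 4)*(n - 4)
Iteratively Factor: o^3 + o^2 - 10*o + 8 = (o - 1)*(o^2 + 2*o - 8) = (o - 1)*(o + 4)*(o - 2)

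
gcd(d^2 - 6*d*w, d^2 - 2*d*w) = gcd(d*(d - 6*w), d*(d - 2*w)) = d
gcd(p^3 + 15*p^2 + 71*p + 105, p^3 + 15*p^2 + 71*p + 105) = p^3 + 15*p^2 + 71*p + 105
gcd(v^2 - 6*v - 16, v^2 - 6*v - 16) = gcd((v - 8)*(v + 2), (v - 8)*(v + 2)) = v^2 - 6*v - 16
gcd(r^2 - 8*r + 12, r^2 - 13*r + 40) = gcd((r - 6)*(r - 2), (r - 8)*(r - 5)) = 1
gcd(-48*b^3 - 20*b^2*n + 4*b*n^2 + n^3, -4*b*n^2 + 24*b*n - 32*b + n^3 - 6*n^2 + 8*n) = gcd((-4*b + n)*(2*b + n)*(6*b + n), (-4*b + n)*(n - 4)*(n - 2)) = 4*b - n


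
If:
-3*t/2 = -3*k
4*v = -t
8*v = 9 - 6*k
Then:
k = 9/2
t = 9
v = -9/4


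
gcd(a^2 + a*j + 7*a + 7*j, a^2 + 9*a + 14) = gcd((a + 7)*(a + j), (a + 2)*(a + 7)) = a + 7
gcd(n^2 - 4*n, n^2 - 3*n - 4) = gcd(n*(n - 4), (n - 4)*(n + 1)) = n - 4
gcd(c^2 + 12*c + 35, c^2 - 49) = c + 7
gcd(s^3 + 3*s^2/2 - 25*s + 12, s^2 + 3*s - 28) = s - 4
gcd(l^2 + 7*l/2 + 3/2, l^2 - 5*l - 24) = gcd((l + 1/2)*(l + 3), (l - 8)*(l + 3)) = l + 3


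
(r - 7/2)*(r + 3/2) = r^2 - 2*r - 21/4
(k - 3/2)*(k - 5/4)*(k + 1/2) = k^3 - 9*k^2/4 + k/2 + 15/16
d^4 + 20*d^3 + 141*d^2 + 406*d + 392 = (d + 2)*(d + 4)*(d + 7)^2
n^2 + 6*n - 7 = (n - 1)*(n + 7)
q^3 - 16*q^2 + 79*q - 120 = (q - 8)*(q - 5)*(q - 3)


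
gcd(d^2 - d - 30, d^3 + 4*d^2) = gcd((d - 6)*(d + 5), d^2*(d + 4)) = 1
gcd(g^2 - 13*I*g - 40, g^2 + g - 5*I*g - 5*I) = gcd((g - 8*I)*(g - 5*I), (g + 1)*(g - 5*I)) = g - 5*I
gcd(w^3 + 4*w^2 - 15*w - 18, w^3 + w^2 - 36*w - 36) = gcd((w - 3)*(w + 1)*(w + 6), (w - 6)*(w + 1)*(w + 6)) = w^2 + 7*w + 6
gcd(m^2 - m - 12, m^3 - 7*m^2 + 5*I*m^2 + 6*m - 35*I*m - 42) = 1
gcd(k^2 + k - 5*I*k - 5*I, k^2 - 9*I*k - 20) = k - 5*I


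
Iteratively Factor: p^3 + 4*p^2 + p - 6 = (p + 3)*(p^2 + p - 2) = (p - 1)*(p + 3)*(p + 2)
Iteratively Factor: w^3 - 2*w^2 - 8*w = (w)*(w^2 - 2*w - 8) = w*(w + 2)*(w - 4)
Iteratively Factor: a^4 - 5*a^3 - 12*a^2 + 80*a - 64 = (a - 1)*(a^3 - 4*a^2 - 16*a + 64) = (a - 4)*(a - 1)*(a^2 - 16) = (a - 4)^2*(a - 1)*(a + 4)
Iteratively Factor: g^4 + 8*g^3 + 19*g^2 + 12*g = (g + 4)*(g^3 + 4*g^2 + 3*g) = g*(g + 4)*(g^2 + 4*g + 3) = g*(g + 1)*(g + 4)*(g + 3)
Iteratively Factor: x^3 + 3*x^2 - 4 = (x + 2)*(x^2 + x - 2) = (x + 2)^2*(x - 1)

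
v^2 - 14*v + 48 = (v - 8)*(v - 6)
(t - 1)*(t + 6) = t^2 + 5*t - 6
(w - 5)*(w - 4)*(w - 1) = w^3 - 10*w^2 + 29*w - 20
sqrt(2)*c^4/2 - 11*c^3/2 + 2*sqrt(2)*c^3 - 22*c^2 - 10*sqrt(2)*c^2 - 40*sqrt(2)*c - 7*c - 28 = (c + 4)*(c - 7*sqrt(2))*(c + sqrt(2))*(sqrt(2)*c/2 + 1/2)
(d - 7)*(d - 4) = d^2 - 11*d + 28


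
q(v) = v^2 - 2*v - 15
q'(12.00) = 22.00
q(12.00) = 105.00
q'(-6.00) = -14.00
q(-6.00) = 33.00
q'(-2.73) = -7.46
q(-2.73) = -2.09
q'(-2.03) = -6.06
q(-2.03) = -6.82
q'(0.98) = -0.04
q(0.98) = -16.00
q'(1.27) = 0.54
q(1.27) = -15.93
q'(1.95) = 1.90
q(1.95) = -15.10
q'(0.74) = -0.52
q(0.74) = -15.93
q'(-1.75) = -5.50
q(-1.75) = -8.44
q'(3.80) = 5.60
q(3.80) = -8.16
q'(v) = 2*v - 2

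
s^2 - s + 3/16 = (s - 3/4)*(s - 1/4)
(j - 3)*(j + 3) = j^2 - 9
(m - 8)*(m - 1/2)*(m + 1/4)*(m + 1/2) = m^4 - 31*m^3/4 - 9*m^2/4 + 31*m/16 + 1/2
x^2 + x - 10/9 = (x - 2/3)*(x + 5/3)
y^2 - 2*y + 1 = (y - 1)^2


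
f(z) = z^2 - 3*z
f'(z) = 2*z - 3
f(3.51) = 1.79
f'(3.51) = 4.02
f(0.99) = -1.99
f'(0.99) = -1.02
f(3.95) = 3.75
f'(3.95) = 4.90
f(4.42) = 6.28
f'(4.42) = 5.84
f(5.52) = 13.91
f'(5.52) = 8.04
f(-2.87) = 16.85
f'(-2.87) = -8.74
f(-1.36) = 5.93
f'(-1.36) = -5.72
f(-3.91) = 27.02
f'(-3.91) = -10.82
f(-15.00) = 270.00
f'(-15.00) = -33.00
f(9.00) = 54.00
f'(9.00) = 15.00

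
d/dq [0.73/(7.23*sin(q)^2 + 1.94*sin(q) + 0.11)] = -(10.5558*sin(q) + 1.4162)*cos(q)/(7.23*sin(q)^2 + 1.94*sin(q) + 0.11)^2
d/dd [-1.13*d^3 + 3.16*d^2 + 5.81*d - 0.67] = -3.39*d^2 + 6.32*d + 5.81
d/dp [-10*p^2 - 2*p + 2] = -20*p - 2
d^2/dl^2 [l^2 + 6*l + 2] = 2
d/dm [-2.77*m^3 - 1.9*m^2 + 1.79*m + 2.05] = -8.31*m^2 - 3.8*m + 1.79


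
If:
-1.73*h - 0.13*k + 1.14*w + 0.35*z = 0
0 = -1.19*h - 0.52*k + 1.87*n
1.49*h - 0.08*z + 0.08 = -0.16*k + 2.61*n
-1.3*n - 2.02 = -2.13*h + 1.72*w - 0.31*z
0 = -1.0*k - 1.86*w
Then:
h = 1.00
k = -0.66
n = 0.45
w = 0.35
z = 3.53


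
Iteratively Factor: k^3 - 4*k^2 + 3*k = (k - 3)*(k^2 - k) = (k - 3)*(k - 1)*(k)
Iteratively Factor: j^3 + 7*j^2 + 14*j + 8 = (j + 2)*(j^2 + 5*j + 4) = (j + 1)*(j + 2)*(j + 4)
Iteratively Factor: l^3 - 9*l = (l - 3)*(l^2 + 3*l) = l*(l - 3)*(l + 3)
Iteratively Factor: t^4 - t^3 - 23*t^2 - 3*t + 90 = (t - 5)*(t^3 + 4*t^2 - 3*t - 18) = (t - 5)*(t - 2)*(t^2 + 6*t + 9) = (t - 5)*(t - 2)*(t + 3)*(t + 3)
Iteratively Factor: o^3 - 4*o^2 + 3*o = (o)*(o^2 - 4*o + 3) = o*(o - 3)*(o - 1)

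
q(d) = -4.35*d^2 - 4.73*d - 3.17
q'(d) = -8.7*d - 4.73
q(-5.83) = -123.45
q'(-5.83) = 45.99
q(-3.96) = -52.65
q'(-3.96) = 29.72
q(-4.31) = -63.59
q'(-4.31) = 32.77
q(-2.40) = -16.87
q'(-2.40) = 16.15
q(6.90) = -242.91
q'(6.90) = -64.76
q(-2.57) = -19.75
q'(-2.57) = 17.63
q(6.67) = -228.25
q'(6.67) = -62.76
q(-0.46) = -1.91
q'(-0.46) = -0.73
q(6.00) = -188.15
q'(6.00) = -56.93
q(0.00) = -3.17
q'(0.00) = -4.73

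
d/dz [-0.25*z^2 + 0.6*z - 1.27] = 0.6 - 0.5*z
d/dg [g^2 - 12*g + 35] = 2*g - 12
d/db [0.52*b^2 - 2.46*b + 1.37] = 1.04*b - 2.46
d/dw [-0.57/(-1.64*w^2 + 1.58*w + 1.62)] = (0.9006 - 1.8696*w)/(-1.64*w^2 + 1.58*w + 1.62)^2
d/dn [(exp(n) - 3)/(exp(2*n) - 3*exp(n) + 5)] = (-(exp(n) - 3)*(2*exp(n) - 3) + exp(2*n) - 3*exp(n) + 5)*exp(n)/(exp(2*n) - 3*exp(n) + 5)^2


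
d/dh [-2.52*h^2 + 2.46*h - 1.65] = 2.46 - 5.04*h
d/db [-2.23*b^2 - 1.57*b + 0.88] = -4.46*b - 1.57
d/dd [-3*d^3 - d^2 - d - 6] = -9*d^2 - 2*d - 1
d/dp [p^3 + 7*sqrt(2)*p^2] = p*(3*p + 14*sqrt(2))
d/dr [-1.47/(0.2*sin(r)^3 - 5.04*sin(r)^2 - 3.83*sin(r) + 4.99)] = (0.882*sin(r)^2 - 14.8176*sin(r) - 5.6301)*cos(r)/(0.2*sin(r)^3 - 5.04*sin(r)^2 - 3.83*sin(r) + 4.99)^2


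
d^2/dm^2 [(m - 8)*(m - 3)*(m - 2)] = 6*m - 26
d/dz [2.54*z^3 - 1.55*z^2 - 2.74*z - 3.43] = 7.62*z^2 - 3.1*z - 2.74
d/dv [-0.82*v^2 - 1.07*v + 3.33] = -1.64*v - 1.07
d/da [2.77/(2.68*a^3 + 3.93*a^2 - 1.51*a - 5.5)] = (-22.2708*a^2 - 21.7722*a + 4.1827)/(2.68*a^3 + 3.93*a^2 - 1.51*a - 5.5)^2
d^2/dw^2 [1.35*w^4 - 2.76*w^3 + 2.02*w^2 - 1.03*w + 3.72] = 16.2*w^2 - 16.56*w + 4.04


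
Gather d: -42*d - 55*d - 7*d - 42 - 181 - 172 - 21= -104*d - 416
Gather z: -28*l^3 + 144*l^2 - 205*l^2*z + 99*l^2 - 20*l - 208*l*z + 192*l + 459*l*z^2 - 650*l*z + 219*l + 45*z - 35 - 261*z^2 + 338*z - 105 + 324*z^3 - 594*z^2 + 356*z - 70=-28*l^3 + 243*l^2 + 391*l + 324*z^3 + z^2*(459*l - 855) + z*(-205*l^2 - 858*l + 739) - 210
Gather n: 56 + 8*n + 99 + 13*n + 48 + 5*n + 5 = 26*n + 208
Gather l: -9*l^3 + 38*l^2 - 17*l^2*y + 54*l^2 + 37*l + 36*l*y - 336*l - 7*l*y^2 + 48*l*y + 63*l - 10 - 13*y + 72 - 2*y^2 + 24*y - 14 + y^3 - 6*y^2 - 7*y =-9*l^3 + l^2*(92 - 17*y) + l*(-7*y^2 + 84*y - 236) + y^3 - 8*y^2 + 4*y + 48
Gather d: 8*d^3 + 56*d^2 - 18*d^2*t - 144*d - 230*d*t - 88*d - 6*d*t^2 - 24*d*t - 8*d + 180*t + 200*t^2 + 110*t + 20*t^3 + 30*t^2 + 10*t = 8*d^3 + d^2*(56 - 18*t) + d*(-6*t^2 - 254*t - 240) + 20*t^3 + 230*t^2 + 300*t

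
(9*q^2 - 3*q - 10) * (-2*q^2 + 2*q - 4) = -18*q^4 + 24*q^3 - 22*q^2 - 8*q + 40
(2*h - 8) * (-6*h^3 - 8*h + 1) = -12*h^4 + 48*h^3 - 16*h^2 + 66*h - 8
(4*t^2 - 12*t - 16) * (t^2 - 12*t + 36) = 4*t^4 - 60*t^3 + 272*t^2 - 240*t - 576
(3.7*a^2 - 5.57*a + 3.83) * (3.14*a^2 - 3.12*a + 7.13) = 11.618*a^4 - 29.0338*a^3 + 55.7856*a^2 - 51.6637*a + 27.3079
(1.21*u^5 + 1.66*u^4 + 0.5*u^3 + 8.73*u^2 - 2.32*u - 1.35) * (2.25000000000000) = 2.7225*u^5 + 3.735*u^4 + 1.125*u^3 + 19.6425*u^2 - 5.22*u - 3.0375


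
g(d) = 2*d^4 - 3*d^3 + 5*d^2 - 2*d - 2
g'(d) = 8*d^3 - 9*d^2 + 10*d - 2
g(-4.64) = 1341.67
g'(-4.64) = -1041.35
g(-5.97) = 3367.02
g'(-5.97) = -2084.68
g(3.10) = 135.18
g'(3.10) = 180.84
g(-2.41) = 141.32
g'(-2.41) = -190.35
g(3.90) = 350.98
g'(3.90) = 374.66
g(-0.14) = -1.61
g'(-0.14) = -3.60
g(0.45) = -2.08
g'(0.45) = 1.41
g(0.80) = -1.12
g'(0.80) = 4.34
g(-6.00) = 3430.00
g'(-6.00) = -2114.00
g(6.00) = 2110.00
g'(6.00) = 1462.00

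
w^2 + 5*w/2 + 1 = (w + 1/2)*(w + 2)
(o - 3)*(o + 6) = o^2 + 3*o - 18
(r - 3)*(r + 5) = r^2 + 2*r - 15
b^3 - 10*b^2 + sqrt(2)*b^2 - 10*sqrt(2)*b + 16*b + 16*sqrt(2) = (b - 8)*(b - 2)*(b + sqrt(2))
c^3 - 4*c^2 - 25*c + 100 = (c - 5)*(c - 4)*(c + 5)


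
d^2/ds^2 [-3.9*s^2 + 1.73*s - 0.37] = -7.80000000000000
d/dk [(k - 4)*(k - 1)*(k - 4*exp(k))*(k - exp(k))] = (1 - exp(k))*(k - 4)*(k - 1)*(k - 4*exp(k)) - (k - 4)*(k - 1)*(k - exp(k))*(4*exp(k) - 1) + (k - 4)*(k - 4*exp(k))*(k - exp(k)) + (k - 1)*(k - 4*exp(k))*(k - exp(k))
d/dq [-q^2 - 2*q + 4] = -2*q - 2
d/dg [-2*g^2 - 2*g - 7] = -4*g - 2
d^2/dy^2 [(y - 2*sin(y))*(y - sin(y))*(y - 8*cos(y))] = 3*y^2*sin(y) + 8*y^2*cos(y) + 32*y*sin(y) - 48*y*sin(2*y) - 12*y*cos(y) + 4*y*cos(2*y) + 6*y - 6*sin(y) + 4*sin(2*y) - 12*cos(y) + 48*cos(2*y) - 36*cos(3*y)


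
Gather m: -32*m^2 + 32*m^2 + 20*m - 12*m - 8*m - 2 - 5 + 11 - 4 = 0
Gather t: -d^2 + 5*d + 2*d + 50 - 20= -d^2 + 7*d + 30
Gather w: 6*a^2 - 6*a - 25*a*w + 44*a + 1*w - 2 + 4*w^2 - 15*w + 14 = 6*a^2 + 38*a + 4*w^2 + w*(-25*a - 14) + 12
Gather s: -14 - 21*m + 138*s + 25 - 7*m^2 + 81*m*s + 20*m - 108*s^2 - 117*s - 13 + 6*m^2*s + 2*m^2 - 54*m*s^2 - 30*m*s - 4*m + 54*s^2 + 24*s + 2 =-5*m^2 - 5*m + s^2*(-54*m - 54) + s*(6*m^2 + 51*m + 45)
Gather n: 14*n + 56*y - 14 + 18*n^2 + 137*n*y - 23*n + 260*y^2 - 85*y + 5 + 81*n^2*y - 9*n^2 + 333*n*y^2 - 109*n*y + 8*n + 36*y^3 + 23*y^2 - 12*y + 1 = n^2*(81*y + 9) + n*(333*y^2 + 28*y - 1) + 36*y^3 + 283*y^2 - 41*y - 8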